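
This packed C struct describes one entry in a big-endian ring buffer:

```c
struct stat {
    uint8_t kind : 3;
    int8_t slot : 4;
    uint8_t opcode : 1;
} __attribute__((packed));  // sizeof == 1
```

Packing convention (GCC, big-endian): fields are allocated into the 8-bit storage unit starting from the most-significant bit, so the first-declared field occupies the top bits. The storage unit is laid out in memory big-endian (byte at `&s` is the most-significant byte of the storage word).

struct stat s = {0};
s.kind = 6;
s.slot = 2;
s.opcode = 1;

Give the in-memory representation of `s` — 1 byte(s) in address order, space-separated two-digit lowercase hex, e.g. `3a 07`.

kind:3 = 6 → 0x6 << 5 → word 0xc0
slot:4 = 2 → 0x2 << 1 → word 0xc4
opcode:1 = 1 → 0x1 << 0 → word 0xc5
word = 0xc5 → big-endian bytes:
  [0]=0xc5

c5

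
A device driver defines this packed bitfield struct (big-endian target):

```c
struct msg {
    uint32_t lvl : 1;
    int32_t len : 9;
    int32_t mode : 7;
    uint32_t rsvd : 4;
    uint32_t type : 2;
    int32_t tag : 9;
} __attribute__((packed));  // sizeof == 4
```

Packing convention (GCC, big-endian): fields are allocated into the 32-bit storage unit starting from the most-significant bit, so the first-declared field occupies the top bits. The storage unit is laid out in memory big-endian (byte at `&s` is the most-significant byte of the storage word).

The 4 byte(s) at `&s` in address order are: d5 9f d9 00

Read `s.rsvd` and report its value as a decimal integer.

11

[0]=0xd5 [1]=0x9f [2]=0xd9 [3]=0x00 (big-endian) → word 0xd59fd900
lvl [31+:1] = (word>>31) & 0x1 = 1
len [22+:9] = (word>>22) & 0x1ff = 342
mode [15+:7] = (word>>15) & 0x7f = 63
rsvd [11+:4] = (word>>11) & 0xf = 11  ←
type [9+:2] = (word>>9) & 0x3 = 0
tag [0+:9] = (word>>0) & 0x1ff = 256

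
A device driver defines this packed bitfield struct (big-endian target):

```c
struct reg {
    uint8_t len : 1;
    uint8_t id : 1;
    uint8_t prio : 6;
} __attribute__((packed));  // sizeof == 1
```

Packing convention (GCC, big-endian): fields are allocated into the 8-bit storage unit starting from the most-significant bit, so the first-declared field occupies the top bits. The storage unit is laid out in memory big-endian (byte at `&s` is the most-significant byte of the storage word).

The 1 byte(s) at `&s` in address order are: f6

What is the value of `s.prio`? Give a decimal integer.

[0]=0xf6 (big-endian) → word 0xf6
len:1 @ bit 7 → (0xf6>>7)&0x1 = 0x1
id:1 @ bit 6 → (0xf6>>6)&0x1 = 0x1
prio:6 @ bit 0 → (0xf6>>0)&0x3f = 0x36  ←

54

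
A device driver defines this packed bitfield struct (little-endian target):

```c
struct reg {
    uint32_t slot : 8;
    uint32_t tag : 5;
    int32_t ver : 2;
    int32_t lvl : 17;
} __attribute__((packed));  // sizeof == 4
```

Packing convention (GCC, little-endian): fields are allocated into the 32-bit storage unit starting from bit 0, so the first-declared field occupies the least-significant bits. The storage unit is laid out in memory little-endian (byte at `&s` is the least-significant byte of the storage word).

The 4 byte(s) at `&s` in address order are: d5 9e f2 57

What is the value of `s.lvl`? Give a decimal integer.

45029

[0]=0xd5 [1]=0x9e [2]=0xf2 [3]=0x57 (little-endian) → word 0x57f29ed5
slot:8 @ bit 0 → (0x57f29ed5>>0)&0xff = 0xd5
tag:5 @ bit 8 → (0x57f29ed5>>8)&0x1f = 0x1e
ver:2 @ bit 13 → (0x57f29ed5>>13)&0x3 = 0x0
lvl:17 @ bit 15 → (0x57f29ed5>>15)&0x1ffff = 0xafe5  ←
lvl signed 17b, MSB=0: value = 45029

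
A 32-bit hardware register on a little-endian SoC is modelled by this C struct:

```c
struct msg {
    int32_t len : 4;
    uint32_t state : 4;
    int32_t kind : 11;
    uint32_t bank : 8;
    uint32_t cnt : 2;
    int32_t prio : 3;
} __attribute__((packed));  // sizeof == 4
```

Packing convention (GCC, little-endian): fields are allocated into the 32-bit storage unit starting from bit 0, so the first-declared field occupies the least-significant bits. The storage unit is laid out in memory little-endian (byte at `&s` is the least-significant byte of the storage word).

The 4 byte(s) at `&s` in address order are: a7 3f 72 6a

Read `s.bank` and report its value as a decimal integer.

[0]=0xa7 [1]=0x3f [2]=0x72 [3]=0x6a (little-endian) → word 0x6a723fa7
len:4 @ bit 0 → (0x6a723fa7>>0)&0xf = 0x7
state:4 @ bit 4 → (0x6a723fa7>>4)&0xf = 0xa
kind:11 @ bit 8 → (0x6a723fa7>>8)&0x7ff = 0x23f
bank:8 @ bit 19 → (0x6a723fa7>>19)&0xff = 0x4e  ←
cnt:2 @ bit 27 → (0x6a723fa7>>27)&0x3 = 0x1
prio:3 @ bit 29 → (0x6a723fa7>>29)&0x7 = 0x3

78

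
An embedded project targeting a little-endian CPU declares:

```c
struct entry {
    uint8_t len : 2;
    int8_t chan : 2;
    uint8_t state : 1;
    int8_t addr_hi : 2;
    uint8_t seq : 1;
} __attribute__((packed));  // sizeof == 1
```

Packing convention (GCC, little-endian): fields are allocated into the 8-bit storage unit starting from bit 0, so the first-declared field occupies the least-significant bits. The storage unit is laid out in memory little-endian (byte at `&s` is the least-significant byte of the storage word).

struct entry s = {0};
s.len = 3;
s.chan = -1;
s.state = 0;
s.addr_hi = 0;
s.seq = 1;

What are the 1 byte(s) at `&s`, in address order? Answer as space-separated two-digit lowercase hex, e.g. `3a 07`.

len (2b) val=3 bits=0x3 at bit 0: 0x03
chan (2b) val=-1 bits=0x3 at bit 2: 0x0f
state (1b) val=0 bits=0x0 at bit 4: 0x0f
addr_hi (2b) val=0 bits=0x0 at bit 5: 0x0f
seq (1b) val=1 bits=0x1 at bit 7: 0x8f
word = 0x8f → little-endian bytes:
  [0]=0x8f

8f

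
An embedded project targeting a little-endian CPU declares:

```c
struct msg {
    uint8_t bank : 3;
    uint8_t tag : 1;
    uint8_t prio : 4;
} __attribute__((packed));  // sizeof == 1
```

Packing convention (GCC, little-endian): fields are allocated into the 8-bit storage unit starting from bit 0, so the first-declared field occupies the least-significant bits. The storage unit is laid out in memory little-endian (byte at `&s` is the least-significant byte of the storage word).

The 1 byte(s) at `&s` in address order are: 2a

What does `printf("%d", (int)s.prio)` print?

[0]=0x2a (little-endian) → word 0x2a
bank [0+:3] = (word>>0) & 0x7 = 2
tag [3+:1] = (word>>3) & 0x1 = 1
prio [4+:4] = (word>>4) & 0xf = 2  ←

2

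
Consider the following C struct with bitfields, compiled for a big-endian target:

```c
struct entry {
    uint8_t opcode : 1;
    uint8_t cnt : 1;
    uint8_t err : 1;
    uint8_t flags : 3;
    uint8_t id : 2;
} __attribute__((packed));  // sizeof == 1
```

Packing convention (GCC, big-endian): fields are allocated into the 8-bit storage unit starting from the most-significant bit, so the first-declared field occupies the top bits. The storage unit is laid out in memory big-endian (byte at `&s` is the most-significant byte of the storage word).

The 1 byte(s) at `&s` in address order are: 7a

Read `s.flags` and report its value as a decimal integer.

6

[0]=0x7a (big-endian) → word 0x7a
opcode [7+:1] = (word>>7) & 0x1 = 0
cnt [6+:1] = (word>>6) & 0x1 = 1
err [5+:1] = (word>>5) & 0x1 = 1
flags [2+:3] = (word>>2) & 0x7 = 6  ←
id [0+:2] = (word>>0) & 0x3 = 2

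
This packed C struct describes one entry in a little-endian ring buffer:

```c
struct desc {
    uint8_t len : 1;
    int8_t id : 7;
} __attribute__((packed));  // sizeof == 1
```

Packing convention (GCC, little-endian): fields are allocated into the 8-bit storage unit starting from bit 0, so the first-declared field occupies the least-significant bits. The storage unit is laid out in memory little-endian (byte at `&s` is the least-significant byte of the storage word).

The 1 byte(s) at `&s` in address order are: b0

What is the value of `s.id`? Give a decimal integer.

[0]=0xb0 (little-endian) → word 0xb0
len:1 @ bit 0 → (0xb0>>0)&0x1 = 0x0
id:7 @ bit 1 → (0xb0>>1)&0x7f = 0x58  ←
id signed 7b, MSB=1: 88 - 128 = -40

-40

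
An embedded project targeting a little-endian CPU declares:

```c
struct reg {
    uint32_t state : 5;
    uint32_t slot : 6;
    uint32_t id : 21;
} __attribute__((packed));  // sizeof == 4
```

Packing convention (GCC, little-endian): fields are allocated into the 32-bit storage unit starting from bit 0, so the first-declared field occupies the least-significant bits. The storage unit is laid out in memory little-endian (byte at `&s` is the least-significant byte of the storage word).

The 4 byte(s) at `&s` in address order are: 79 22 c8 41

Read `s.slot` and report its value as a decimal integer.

19

[0]=0x79 [1]=0x22 [2]=0xc8 [3]=0x41 (little-endian) → word 0x41c82279
state:5 @ bit 0 → (0x41c82279>>0)&0x1f = 0x19
slot:6 @ bit 5 → (0x41c82279>>5)&0x3f = 0x13  ←
id:21 @ bit 11 → (0x41c82279>>11)&0x1fffff = 0x83904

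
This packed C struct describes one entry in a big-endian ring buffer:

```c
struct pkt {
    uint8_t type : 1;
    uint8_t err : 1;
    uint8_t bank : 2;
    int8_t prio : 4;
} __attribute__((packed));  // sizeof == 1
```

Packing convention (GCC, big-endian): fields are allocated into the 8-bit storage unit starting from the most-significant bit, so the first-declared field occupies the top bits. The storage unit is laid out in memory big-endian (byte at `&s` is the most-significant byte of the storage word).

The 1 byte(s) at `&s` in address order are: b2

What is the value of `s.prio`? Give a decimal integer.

2

[0]=0xb2 (big-endian) → word 0xb2
type:1 @ bit 7 → (0xb2>>7)&0x1 = 0x1
err:1 @ bit 6 → (0xb2>>6)&0x1 = 0x0
bank:2 @ bit 4 → (0xb2>>4)&0x3 = 0x3
prio:4 @ bit 0 → (0xb2>>0)&0xf = 0x2  ←
prio signed 4b, MSB=0: value = 2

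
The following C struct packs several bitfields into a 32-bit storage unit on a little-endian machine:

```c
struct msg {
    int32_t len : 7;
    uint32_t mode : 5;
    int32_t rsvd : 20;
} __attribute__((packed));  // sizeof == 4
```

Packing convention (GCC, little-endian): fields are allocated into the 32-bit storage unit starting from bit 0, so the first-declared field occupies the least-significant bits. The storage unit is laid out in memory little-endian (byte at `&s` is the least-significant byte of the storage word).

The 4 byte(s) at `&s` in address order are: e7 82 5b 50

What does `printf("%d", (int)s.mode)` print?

[0]=0xe7 [1]=0x82 [2]=0x5b [3]=0x50 (little-endian) → word 0x505b82e7
len:7 @ bit 0 → (0x505b82e7>>0)&0x7f = 0x67
mode:5 @ bit 7 → (0x505b82e7>>7)&0x1f = 0x5  ←
rsvd:20 @ bit 12 → (0x505b82e7>>12)&0xfffff = 0x505b8

5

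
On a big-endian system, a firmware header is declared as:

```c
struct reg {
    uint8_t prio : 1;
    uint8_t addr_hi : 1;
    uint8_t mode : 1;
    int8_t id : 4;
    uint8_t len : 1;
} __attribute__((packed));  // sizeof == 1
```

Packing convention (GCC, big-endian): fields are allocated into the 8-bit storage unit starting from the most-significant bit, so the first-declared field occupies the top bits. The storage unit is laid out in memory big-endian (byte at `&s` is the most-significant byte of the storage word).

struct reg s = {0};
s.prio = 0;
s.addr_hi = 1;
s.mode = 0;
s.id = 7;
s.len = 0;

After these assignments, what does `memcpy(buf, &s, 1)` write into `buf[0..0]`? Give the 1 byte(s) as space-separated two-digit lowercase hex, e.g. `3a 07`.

4e

prio:1 = 0 → 0x0 << 7 → word 0x00
addr_hi:1 = 1 → 0x1 << 6 → word 0x40
mode:1 = 0 → 0x0 << 5 → word 0x40
id:4 = 7 → 0x7 << 1 → word 0x4e
len:1 = 0 → 0x0 << 0 → word 0x4e
word = 0x4e → big-endian bytes:
  [0]=0x4e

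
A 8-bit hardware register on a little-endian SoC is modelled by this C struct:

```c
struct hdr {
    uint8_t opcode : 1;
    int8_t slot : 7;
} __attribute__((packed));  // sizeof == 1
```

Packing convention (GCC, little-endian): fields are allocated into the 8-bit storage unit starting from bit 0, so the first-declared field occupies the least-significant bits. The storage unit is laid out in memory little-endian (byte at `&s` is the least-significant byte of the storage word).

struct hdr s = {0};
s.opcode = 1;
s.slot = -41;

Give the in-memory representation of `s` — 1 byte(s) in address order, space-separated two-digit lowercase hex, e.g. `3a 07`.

opcode (1b) val=1 bits=0x1 at bit 0: 0x01
slot (7b) val=-41 bits=0x57 at bit 1: 0xaf
word = 0xaf → little-endian bytes:
  [0]=0xaf

af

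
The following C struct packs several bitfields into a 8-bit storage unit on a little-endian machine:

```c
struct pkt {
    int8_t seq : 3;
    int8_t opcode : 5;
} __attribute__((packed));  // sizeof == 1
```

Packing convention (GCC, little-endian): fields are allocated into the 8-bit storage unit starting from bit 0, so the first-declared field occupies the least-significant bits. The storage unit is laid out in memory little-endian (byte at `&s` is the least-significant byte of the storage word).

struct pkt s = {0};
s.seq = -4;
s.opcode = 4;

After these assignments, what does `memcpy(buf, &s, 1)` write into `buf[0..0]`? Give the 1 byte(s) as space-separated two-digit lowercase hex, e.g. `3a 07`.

[0+:3] seq=-4 & 0x7 = 0x4; word=0x04
[3+:5] opcode=4 & 0x1f = 0x4; word=0x24
word = 0x24 → little-endian bytes:
  [0]=0x24

24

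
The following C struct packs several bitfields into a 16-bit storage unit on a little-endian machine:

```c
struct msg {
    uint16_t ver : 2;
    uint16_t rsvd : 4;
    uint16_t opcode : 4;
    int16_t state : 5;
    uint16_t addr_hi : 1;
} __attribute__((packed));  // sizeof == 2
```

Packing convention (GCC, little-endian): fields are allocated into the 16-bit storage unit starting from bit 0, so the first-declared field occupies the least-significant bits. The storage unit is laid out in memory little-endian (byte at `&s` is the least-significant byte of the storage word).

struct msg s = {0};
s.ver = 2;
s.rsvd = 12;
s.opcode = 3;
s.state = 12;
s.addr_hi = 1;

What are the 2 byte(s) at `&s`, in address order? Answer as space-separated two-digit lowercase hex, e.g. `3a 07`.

f2 b0

ver (2b) val=2 bits=0x2 at bit 0: 0x0002
rsvd (4b) val=12 bits=0xc at bit 2: 0x0032
opcode (4b) val=3 bits=0x3 at bit 6: 0x00f2
state (5b) val=12 bits=0xc at bit 10: 0x30f2
addr_hi (1b) val=1 bits=0x1 at bit 15: 0xb0f2
word = 0xb0f2 → little-endian bytes:
  [0]=0xf2  [1]=0xb0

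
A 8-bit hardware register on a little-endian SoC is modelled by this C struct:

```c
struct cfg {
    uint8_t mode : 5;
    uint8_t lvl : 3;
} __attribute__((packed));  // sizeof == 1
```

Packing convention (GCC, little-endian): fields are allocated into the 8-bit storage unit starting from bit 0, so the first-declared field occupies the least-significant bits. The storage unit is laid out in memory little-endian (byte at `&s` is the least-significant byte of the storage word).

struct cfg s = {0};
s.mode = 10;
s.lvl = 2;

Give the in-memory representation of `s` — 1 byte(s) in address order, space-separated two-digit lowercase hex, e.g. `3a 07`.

4a

mode (5b) val=10 bits=0xa at bit 0: 0x0a
lvl (3b) val=2 bits=0x2 at bit 5: 0x4a
word = 0x4a → little-endian bytes:
  [0]=0x4a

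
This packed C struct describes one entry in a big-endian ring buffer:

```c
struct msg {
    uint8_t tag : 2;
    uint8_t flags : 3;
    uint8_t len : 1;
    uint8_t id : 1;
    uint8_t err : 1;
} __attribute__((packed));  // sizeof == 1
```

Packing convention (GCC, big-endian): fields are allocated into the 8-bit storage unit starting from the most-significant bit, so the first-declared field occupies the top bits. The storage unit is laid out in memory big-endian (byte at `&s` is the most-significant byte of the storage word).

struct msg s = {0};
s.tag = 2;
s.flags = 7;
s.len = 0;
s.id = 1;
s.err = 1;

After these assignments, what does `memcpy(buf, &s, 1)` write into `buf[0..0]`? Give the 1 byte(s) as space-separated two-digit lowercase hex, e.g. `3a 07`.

bb

tag:2 = 2 → 0x2 << 6 → word 0x80
flags:3 = 7 → 0x7 << 3 → word 0xb8
len:1 = 0 → 0x0 << 2 → word 0xb8
id:1 = 1 → 0x1 << 1 → word 0xba
err:1 = 1 → 0x1 << 0 → word 0xbb
word = 0xbb → big-endian bytes:
  [0]=0xbb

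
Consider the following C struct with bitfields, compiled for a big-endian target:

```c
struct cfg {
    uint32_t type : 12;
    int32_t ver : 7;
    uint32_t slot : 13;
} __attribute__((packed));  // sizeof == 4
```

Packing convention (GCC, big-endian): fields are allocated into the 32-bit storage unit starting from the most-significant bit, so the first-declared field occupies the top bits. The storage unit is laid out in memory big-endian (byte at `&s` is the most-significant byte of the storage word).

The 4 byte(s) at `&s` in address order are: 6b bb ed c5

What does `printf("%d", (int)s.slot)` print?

3525

[0]=0x6b [1]=0xbb [2]=0xed [3]=0xc5 (big-endian) → word 0x6bbbedc5
type [20+:12] = (word>>20) & 0xfff = 1723
ver [13+:7] = (word>>13) & 0x7f = 95
slot [0+:13] = (word>>0) & 0x1fff = 3525  ←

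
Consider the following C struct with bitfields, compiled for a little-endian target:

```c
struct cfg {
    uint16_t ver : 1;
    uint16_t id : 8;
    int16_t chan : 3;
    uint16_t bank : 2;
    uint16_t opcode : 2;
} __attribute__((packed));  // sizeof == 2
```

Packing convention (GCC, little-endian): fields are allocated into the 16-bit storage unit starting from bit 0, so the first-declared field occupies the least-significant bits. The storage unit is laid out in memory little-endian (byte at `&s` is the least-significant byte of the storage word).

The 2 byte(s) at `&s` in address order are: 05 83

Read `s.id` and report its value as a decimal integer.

130

[0]=0x05 [1]=0x83 (little-endian) → word 0x8305
ver [0+:1] = (word>>0) & 0x1 = 1
id [1+:8] = (word>>1) & 0xff = 130  ←
chan [9+:3] = (word>>9) & 0x7 = 1
bank [12+:2] = (word>>12) & 0x3 = 0
opcode [14+:2] = (word>>14) & 0x3 = 2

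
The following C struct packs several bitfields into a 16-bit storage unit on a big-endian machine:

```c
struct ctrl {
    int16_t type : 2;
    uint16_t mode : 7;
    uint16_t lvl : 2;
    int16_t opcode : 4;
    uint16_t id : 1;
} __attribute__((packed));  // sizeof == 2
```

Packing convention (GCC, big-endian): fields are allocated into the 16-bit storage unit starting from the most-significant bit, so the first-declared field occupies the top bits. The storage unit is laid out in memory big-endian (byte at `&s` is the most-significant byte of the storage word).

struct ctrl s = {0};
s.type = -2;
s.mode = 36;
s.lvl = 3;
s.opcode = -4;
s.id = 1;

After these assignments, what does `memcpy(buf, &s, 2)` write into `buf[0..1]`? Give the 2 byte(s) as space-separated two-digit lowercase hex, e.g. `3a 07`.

92 79

type (2b) val=-2 bits=0x2 at bit 14: 0x8000
mode (7b) val=36 bits=0x24 at bit 7: 0x9200
lvl (2b) val=3 bits=0x3 at bit 5: 0x9260
opcode (4b) val=-4 bits=0xc at bit 1: 0x9278
id (1b) val=1 bits=0x1 at bit 0: 0x9279
word = 0x9279 → big-endian bytes:
  [0]=0x92  [1]=0x79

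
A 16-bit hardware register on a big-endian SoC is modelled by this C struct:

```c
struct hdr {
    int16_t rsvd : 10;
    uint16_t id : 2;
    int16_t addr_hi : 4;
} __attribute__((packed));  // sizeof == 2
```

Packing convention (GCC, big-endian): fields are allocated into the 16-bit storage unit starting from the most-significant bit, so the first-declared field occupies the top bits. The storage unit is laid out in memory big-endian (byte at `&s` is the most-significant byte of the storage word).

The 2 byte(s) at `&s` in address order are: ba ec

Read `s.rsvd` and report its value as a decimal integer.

[0]=0xba [1]=0xec (big-endian) → word 0xbaec
rsvd [6+:10] = (word>>6) & 0x3ff = 747  ←
id [4+:2] = (word>>4) & 0x3 = 2
addr_hi [0+:4] = (word>>0) & 0xf = 12
rsvd signed 10b, MSB=1: 747 - 1024 = -277

-277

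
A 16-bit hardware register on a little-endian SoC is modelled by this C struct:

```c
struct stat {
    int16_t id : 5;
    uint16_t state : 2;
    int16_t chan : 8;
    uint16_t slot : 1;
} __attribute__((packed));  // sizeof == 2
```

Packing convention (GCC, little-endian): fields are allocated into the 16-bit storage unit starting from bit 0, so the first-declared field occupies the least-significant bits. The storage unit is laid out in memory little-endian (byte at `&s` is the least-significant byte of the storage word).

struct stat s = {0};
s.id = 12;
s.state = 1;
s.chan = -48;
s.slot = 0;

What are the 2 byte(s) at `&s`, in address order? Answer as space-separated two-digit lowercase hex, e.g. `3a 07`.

2c 68

[0+:5] id=12 & 0x1f = 0xc; word=0x000c
[5+:2] state=1 & 0x3 = 0x1; word=0x002c
[7+:8] chan=-48 & 0xff = 0xd0; word=0x682c
[15+:1] slot=0 & 0x1 = 0x0; word=0x682c
word = 0x682c → little-endian bytes:
  [0]=0x2c  [1]=0x68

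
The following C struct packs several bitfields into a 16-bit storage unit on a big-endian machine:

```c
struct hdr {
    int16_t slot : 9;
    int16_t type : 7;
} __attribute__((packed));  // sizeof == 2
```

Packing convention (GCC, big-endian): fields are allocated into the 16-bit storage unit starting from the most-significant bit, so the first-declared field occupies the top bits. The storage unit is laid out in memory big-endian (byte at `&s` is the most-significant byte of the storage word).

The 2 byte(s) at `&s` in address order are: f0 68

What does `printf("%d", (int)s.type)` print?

[0]=0xf0 [1]=0x68 (big-endian) → word 0xf068
slot [7+:9] = (word>>7) & 0x1ff = 480
type [0+:7] = (word>>0) & 0x7f = 104  ←
type signed 7b, MSB=1: 104 - 128 = -24

-24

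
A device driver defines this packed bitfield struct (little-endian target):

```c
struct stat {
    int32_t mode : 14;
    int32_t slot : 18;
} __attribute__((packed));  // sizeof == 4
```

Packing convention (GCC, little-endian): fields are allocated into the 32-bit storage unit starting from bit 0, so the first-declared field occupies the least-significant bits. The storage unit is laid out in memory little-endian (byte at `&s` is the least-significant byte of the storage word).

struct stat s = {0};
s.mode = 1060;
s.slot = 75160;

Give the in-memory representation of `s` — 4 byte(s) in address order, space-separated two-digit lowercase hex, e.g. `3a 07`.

mode (14b) val=1060 bits=0x424 at bit 0: 0x00000424
slot (18b) val=75160 bits=0x12598 at bit 14: 0x49660424
word = 0x49660424 → little-endian bytes:
  [0]=0x24  [1]=0x04  [2]=0x66  [3]=0x49

24 04 66 49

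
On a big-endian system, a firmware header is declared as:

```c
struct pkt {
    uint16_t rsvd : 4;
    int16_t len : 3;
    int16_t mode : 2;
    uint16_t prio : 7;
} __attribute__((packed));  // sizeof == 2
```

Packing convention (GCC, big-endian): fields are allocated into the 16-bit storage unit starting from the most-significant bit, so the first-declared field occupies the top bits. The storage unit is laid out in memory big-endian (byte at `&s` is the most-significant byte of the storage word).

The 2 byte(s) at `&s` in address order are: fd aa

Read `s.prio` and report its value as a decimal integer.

42

[0]=0xfd [1]=0xaa (big-endian) → word 0xfdaa
rsvd [12+:4] = (word>>12) & 0xf = 15
len [9+:3] = (word>>9) & 0x7 = 6
mode [7+:2] = (word>>7) & 0x3 = 3
prio [0+:7] = (word>>0) & 0x7f = 42  ←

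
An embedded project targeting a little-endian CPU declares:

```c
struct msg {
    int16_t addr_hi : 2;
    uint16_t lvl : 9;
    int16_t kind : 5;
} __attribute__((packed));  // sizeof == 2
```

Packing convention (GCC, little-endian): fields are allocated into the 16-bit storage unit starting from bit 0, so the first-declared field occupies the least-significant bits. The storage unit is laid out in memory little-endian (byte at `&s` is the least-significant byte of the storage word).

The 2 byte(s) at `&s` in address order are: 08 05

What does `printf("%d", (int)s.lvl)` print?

[0]=0x08 [1]=0x05 (little-endian) → word 0x0508
addr_hi:2 @ bit 0 → (0x0508>>0)&0x3 = 0x0
lvl:9 @ bit 2 → (0x0508>>2)&0x1ff = 0x142  ←
kind:5 @ bit 11 → (0x0508>>11)&0x1f = 0x0

322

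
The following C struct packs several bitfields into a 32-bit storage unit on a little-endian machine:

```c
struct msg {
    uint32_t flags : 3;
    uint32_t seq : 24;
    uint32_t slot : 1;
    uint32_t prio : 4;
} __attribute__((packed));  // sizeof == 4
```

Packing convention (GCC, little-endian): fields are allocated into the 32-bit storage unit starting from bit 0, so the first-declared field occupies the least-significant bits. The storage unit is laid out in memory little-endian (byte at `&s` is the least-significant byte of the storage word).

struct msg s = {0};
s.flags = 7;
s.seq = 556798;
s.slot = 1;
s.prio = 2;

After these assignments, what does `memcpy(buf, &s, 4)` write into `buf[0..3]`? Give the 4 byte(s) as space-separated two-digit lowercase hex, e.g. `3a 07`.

f7 f7 43 28

flags (3b) val=7 bits=0x7 at bit 0: 0x00000007
seq (24b) val=556798 bits=0x87efe at bit 3: 0x0043f7f7
slot (1b) val=1 bits=0x1 at bit 27: 0x0843f7f7
prio (4b) val=2 bits=0x2 at bit 28: 0x2843f7f7
word = 0x2843f7f7 → little-endian bytes:
  [0]=0xf7  [1]=0xf7  [2]=0x43  [3]=0x28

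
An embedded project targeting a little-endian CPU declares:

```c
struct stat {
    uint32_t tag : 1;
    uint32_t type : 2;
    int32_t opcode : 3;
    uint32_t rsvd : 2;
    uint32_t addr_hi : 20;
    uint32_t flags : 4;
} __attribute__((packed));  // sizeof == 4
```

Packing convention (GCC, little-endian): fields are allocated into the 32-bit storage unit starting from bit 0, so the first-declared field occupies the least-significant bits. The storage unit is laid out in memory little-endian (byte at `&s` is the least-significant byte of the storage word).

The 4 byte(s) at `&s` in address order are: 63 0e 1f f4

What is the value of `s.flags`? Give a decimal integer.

[0]=0x63 [1]=0x0e [2]=0x1f [3]=0xf4 (little-endian) → word 0xf41f0e63
tag [0+:1] = (word>>0) & 0x1 = 1
type [1+:2] = (word>>1) & 0x3 = 1
opcode [3+:3] = (word>>3) & 0x7 = 4
rsvd [6+:2] = (word>>6) & 0x3 = 1
addr_hi [8+:20] = (word>>8) & 0xfffff = 270094
flags [28+:4] = (word>>28) & 0xf = 15  ←

15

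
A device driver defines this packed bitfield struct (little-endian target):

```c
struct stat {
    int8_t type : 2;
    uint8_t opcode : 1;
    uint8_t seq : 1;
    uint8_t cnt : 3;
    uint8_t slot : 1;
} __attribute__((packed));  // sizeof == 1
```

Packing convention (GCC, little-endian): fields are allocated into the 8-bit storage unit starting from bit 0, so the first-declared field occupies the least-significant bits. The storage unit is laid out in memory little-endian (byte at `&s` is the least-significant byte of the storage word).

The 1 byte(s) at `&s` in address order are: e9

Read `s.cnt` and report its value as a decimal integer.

6

[0]=0xe9 (little-endian) → word 0xe9
type:2 @ bit 0 → (0xe9>>0)&0x3 = 0x1
opcode:1 @ bit 2 → (0xe9>>2)&0x1 = 0x0
seq:1 @ bit 3 → (0xe9>>3)&0x1 = 0x1
cnt:3 @ bit 4 → (0xe9>>4)&0x7 = 0x6  ←
slot:1 @ bit 7 → (0xe9>>7)&0x1 = 0x1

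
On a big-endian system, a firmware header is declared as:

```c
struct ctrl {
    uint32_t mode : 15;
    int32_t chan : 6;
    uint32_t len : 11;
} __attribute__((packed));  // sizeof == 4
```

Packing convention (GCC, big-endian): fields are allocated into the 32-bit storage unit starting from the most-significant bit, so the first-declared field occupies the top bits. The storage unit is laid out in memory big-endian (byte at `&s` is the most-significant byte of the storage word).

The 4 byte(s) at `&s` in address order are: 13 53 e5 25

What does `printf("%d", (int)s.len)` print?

[0]=0x13 [1]=0x53 [2]=0xe5 [3]=0x25 (big-endian) → word 0x1353e525
mode [17+:15] = (word>>17) & 0x7fff = 2473
chan [11+:6] = (word>>11) & 0x3f = 60
len [0+:11] = (word>>0) & 0x7ff = 1317  ←

1317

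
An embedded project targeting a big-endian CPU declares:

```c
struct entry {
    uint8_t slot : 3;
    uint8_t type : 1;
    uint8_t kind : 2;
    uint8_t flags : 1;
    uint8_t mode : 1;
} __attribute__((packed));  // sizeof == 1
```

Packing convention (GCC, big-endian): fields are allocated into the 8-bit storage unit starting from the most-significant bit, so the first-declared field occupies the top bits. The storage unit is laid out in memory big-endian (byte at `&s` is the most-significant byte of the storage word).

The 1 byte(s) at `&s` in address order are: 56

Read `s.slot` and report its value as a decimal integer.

2

[0]=0x56 (big-endian) → word 0x56
slot [5+:3] = (word>>5) & 0x7 = 2  ←
type [4+:1] = (word>>4) & 0x1 = 1
kind [2+:2] = (word>>2) & 0x3 = 1
flags [1+:1] = (word>>1) & 0x1 = 1
mode [0+:1] = (word>>0) & 0x1 = 0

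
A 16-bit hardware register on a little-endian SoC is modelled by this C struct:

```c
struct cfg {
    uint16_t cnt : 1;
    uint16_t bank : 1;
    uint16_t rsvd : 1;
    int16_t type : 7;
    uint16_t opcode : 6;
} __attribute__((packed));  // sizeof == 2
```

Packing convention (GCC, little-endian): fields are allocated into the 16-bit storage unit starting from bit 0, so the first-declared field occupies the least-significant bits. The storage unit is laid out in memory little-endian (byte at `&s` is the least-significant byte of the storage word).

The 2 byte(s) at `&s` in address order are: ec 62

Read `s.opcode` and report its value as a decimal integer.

24

[0]=0xec [1]=0x62 (little-endian) → word 0x62ec
cnt:1 @ bit 0 → (0x62ec>>0)&0x1 = 0x0
bank:1 @ bit 1 → (0x62ec>>1)&0x1 = 0x0
rsvd:1 @ bit 2 → (0x62ec>>2)&0x1 = 0x1
type:7 @ bit 3 → (0x62ec>>3)&0x7f = 0x5d
opcode:6 @ bit 10 → (0x62ec>>10)&0x3f = 0x18  ←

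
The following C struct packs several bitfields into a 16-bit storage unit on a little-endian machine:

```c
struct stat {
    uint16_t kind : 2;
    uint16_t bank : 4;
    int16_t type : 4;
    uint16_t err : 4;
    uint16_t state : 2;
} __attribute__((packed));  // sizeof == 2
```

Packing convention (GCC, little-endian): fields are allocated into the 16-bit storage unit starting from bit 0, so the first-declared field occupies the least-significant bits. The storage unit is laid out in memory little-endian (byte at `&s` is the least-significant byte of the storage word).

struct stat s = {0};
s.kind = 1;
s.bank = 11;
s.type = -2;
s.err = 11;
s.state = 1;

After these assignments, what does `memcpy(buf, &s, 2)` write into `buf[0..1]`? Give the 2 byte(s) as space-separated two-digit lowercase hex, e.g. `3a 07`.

ad 6f

kind (2b) val=1 bits=0x1 at bit 0: 0x0001
bank (4b) val=11 bits=0xb at bit 2: 0x002d
type (4b) val=-2 bits=0xe at bit 6: 0x03ad
err (4b) val=11 bits=0xb at bit 10: 0x2fad
state (2b) val=1 bits=0x1 at bit 14: 0x6fad
word = 0x6fad → little-endian bytes:
  [0]=0xad  [1]=0x6f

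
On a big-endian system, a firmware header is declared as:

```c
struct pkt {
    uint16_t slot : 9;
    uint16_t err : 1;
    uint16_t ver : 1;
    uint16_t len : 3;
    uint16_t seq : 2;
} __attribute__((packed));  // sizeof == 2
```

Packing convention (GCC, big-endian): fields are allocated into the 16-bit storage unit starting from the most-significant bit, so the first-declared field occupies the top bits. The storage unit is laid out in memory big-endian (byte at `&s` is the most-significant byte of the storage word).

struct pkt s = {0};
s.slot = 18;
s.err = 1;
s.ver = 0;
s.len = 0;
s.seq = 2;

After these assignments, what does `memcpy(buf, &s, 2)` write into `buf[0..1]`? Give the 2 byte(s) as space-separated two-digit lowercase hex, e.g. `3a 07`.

[7+:9] slot=18 & 0x1ff = 0x12; word=0x0900
[6+:1] err=1 & 0x1 = 0x1; word=0x0940
[5+:1] ver=0 & 0x1 = 0x0; word=0x0940
[2+:3] len=0 & 0x7 = 0x0; word=0x0940
[0+:2] seq=2 & 0x3 = 0x2; word=0x0942
word = 0x0942 → big-endian bytes:
  [0]=0x09  [1]=0x42

09 42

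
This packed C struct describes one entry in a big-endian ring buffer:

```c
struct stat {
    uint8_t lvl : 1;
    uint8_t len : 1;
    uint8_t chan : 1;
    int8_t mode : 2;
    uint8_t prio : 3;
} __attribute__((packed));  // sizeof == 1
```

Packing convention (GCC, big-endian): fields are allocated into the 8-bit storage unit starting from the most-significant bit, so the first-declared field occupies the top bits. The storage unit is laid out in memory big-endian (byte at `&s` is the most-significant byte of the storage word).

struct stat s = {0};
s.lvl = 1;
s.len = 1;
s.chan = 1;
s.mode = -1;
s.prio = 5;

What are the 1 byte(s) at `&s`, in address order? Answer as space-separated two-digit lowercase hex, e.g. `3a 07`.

[7+:1] lvl=1 & 0x1 = 0x1; word=0x80
[6+:1] len=1 & 0x1 = 0x1; word=0xc0
[5+:1] chan=1 & 0x1 = 0x1; word=0xe0
[3+:2] mode=-1 & 0x3 = 0x3; word=0xf8
[0+:3] prio=5 & 0x7 = 0x5; word=0xfd
word = 0xfd → big-endian bytes:
  [0]=0xfd

fd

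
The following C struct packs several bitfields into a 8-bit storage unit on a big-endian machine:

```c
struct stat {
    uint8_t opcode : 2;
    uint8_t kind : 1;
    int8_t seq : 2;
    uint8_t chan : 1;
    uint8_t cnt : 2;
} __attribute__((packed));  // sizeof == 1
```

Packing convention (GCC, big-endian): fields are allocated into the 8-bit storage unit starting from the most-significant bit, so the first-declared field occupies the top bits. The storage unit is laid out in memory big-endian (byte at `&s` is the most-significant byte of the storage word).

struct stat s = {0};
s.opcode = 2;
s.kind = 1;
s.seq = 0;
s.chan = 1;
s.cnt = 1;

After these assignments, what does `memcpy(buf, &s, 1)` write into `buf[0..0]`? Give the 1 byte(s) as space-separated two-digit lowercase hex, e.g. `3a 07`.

[6+:2] opcode=2 & 0x3 = 0x2; word=0x80
[5+:1] kind=1 & 0x1 = 0x1; word=0xa0
[3+:2] seq=0 & 0x3 = 0x0; word=0xa0
[2+:1] chan=1 & 0x1 = 0x1; word=0xa4
[0+:2] cnt=1 & 0x3 = 0x1; word=0xa5
word = 0xa5 → big-endian bytes:
  [0]=0xa5

a5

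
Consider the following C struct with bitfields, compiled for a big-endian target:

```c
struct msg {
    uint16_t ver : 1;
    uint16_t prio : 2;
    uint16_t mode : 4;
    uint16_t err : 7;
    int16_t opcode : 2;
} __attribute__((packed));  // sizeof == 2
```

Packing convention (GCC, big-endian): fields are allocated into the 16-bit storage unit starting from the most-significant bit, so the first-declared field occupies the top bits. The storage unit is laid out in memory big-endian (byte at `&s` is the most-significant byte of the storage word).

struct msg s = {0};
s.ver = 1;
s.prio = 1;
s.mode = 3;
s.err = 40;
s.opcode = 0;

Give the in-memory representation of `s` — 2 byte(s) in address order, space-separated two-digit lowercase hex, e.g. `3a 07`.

[15+:1] ver=1 & 0x1 = 0x1; word=0x8000
[13+:2] prio=1 & 0x3 = 0x1; word=0xa000
[9+:4] mode=3 & 0xf = 0x3; word=0xa600
[2+:7] err=40 & 0x7f = 0x28; word=0xa6a0
[0+:2] opcode=0 & 0x3 = 0x0; word=0xa6a0
word = 0xa6a0 → big-endian bytes:
  [0]=0xa6  [1]=0xa0

a6 a0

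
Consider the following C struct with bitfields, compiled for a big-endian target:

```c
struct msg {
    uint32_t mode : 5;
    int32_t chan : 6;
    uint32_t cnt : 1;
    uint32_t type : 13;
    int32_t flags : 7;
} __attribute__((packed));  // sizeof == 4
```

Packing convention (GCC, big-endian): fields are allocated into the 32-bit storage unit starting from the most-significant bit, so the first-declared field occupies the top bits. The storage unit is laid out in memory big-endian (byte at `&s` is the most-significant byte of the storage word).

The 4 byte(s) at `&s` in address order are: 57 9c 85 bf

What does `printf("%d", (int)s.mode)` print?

[0]=0x57 [1]=0x9c [2]=0x85 [3]=0xbf (big-endian) → word 0x579c85bf
mode:5 @ bit 27 → (0x579c85bf>>27)&0x1f = 0xa  ←
chan:6 @ bit 21 → (0x579c85bf>>21)&0x3f = 0x3c
cnt:1 @ bit 20 → (0x579c85bf>>20)&0x1 = 0x1
type:13 @ bit 7 → (0x579c85bf>>7)&0x1fff = 0x190b
flags:7 @ bit 0 → (0x579c85bf>>0)&0x7f = 0x3f

10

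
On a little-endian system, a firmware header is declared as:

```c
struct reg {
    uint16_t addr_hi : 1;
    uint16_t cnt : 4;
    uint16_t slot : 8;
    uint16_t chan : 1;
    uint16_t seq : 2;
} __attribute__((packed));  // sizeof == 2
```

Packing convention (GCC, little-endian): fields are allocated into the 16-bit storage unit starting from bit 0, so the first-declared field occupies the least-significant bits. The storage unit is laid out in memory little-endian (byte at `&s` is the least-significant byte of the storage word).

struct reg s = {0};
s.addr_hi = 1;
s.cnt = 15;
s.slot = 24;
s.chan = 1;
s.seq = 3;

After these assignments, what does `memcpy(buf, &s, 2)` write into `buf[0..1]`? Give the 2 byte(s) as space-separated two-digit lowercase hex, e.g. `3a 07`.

addr_hi:1 = 1 → 0x1 << 0 → word 0x0001
cnt:4 = 15 → 0xf << 1 → word 0x001f
slot:8 = 24 → 0x18 << 5 → word 0x031f
chan:1 = 1 → 0x1 << 13 → word 0x231f
seq:2 = 3 → 0x3 << 14 → word 0xe31f
word = 0xe31f → little-endian bytes:
  [0]=0x1f  [1]=0xe3

1f e3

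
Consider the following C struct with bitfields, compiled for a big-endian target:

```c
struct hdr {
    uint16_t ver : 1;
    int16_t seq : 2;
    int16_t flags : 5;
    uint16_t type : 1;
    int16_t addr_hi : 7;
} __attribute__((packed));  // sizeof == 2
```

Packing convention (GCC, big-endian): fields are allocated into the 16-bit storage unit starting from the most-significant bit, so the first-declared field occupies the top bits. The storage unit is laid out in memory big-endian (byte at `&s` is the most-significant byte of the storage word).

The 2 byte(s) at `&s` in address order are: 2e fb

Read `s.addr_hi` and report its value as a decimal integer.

[0]=0x2e [1]=0xfb (big-endian) → word 0x2efb
ver:1 @ bit 15 → (0x2efb>>15)&0x1 = 0x0
seq:2 @ bit 13 → (0x2efb>>13)&0x3 = 0x1
flags:5 @ bit 8 → (0x2efb>>8)&0x1f = 0xe
type:1 @ bit 7 → (0x2efb>>7)&0x1 = 0x1
addr_hi:7 @ bit 0 → (0x2efb>>0)&0x7f = 0x7b  ←
addr_hi signed 7b, MSB=1: 123 - 128 = -5

-5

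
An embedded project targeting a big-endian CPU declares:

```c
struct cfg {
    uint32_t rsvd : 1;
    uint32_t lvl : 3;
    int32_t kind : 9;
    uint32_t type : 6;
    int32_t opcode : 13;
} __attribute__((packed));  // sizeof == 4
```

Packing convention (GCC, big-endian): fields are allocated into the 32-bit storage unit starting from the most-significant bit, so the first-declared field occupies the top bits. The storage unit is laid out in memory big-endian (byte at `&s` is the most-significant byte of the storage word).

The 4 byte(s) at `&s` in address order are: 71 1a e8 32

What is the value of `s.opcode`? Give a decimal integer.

[0]=0x71 [1]=0x1a [2]=0xe8 [3]=0x32 (big-endian) → word 0x711ae832
rsvd:1 @ bit 31 → (0x711ae832>>31)&0x1 = 0x0
lvl:3 @ bit 28 → (0x711ae832>>28)&0x7 = 0x7
kind:9 @ bit 19 → (0x711ae832>>19)&0x1ff = 0x23
type:6 @ bit 13 → (0x711ae832>>13)&0x3f = 0x17
opcode:13 @ bit 0 → (0x711ae832>>0)&0x1fff = 0x832  ←
opcode signed 13b, MSB=0: value = 2098

2098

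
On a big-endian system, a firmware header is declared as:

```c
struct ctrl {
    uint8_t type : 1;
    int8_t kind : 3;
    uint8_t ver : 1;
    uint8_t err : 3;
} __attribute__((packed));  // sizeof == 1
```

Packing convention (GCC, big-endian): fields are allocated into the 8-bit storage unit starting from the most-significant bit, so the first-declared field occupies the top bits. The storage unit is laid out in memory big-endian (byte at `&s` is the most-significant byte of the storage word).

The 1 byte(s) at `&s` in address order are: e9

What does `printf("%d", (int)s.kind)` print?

-2

[0]=0xe9 (big-endian) → word 0xe9
type:1 @ bit 7 → (0xe9>>7)&0x1 = 0x1
kind:3 @ bit 4 → (0xe9>>4)&0x7 = 0x6  ←
ver:1 @ bit 3 → (0xe9>>3)&0x1 = 0x1
err:3 @ bit 0 → (0xe9>>0)&0x7 = 0x1
kind signed 3b, MSB=1: 6 - 8 = -2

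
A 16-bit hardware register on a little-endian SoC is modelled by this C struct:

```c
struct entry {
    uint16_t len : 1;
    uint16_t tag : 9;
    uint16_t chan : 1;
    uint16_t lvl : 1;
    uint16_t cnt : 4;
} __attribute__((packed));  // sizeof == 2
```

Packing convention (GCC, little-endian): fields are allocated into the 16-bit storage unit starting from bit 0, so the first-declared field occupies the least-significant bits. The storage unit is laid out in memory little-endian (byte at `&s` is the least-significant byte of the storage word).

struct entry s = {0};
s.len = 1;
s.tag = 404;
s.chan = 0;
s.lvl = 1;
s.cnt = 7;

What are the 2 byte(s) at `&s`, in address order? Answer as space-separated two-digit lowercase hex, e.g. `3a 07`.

len (1b) val=1 bits=0x1 at bit 0: 0x0001
tag (9b) val=404 bits=0x194 at bit 1: 0x0329
chan (1b) val=0 bits=0x0 at bit 10: 0x0329
lvl (1b) val=1 bits=0x1 at bit 11: 0x0b29
cnt (4b) val=7 bits=0x7 at bit 12: 0x7b29
word = 0x7b29 → little-endian bytes:
  [0]=0x29  [1]=0x7b

29 7b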